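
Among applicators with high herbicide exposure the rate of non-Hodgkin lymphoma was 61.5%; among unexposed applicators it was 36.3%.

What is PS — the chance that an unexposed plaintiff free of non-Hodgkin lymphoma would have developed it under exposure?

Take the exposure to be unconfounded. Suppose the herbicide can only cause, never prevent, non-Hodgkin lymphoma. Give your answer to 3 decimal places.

p₁ = 0.615, p₀ = 0.363.
Under exogeneity and monotonicity, PS = (p₁ − p₀) / (1 − p₀).
PS = (0.615 − 0.363) / (1 − 0.363) = 0.252 / 0.637 ≈ 0.3956

PS ≈ 0.396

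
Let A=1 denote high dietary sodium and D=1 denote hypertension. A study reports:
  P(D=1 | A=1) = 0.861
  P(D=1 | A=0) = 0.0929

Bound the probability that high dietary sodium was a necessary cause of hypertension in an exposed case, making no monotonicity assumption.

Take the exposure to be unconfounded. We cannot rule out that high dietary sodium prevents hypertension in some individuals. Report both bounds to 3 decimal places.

0.892 ≤ PN ≤ 1.000

Let p₁ = 0.861, p₀ = 0.0929.
Under exogeneity alone the bounds on PN are max{0,(p₁−p₀)/p₁} ≤ PN ≤ min{1,(1−p₀)/p₁}.
  lower = (p₁ − p₀)/p₁ = 0.7681 / 0.861 ≈ 0.8921
  upper = min{1, (1 − p₀)/p₁} = 0.9071 / 0.861 ≈ 1.0535 → capped at 1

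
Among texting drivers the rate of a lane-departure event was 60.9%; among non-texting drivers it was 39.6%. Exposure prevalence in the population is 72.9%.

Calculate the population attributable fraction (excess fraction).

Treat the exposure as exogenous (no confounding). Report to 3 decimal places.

p₁ = 0.609, p₀ = 0.396.
Overall risk P(Y=1) = π·p₁ + (1−π)·p₀ = 0.729×0.609 + 0.271×0.396 = 0.55128.
Under exogeneity, PAF = [P(Y=1) − p₀] / P(Y=1).
PAF = (0.55128 − 0.396) / 0.55128 ≈ 0.2817

PAF ≈ 0.282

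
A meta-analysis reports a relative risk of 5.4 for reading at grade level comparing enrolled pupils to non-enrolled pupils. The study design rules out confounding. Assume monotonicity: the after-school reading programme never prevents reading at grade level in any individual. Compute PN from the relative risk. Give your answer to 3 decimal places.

PN ≈ 0.815

Under exogeneity and monotonicity, PN = (RR − 1) / RR = 1 − 1/RR.
PN = (5.4 − 1) / 5.4 = 4.4 / 5.4 ≈ 0.8148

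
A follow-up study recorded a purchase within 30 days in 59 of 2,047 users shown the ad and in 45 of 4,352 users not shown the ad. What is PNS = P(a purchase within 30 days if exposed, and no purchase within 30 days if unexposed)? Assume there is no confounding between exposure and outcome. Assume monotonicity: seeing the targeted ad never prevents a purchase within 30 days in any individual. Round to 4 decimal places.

p₁ = P(outcome | exposed) = 59/2047 = 0.028823
p₀ = P(outcome | unexposed) = 45/4352 = 0.01034
Under exogeneity and monotonicity, PNS = p₁ − p₀.
PNS = 0.028823 − 0.01034 = 0.018483

PNS ≈ 0.0185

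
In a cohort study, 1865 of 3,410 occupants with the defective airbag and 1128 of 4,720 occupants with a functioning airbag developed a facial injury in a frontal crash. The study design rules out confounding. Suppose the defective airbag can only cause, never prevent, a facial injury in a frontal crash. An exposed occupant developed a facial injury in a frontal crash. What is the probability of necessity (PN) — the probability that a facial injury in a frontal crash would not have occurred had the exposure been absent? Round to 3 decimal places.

p₁ = P(outcome | exposed) = 1865/3410 = 0.54692
p₀ = P(outcome | unexposed) = 1128/4720 = 0.23898
Under exogeneity and monotonicity, PN = (p₁ − p₀) / p₁.
PN = (0.54692 − 0.23898) / 0.54692 = 0.30794 / 0.54692 ≈ 0.5630

PN ≈ 0.563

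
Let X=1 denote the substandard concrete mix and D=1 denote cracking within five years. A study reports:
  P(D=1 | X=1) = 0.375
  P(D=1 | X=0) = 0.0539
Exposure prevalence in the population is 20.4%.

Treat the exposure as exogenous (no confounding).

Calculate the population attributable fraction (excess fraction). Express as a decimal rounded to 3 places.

PAF ≈ 0.549

Let p₁ = 0.375, p₀ = 0.0539.
Overall risk P(Y=1) = π·p₁ + (1−π)·p₀ = 0.204×0.375 + 0.796×0.0539 = 0.1194.
Under exogeneity, PAF = [P(Y=1) − p₀] / P(Y=1).
PAF = (0.1194 − 0.0539) / 0.1194 ≈ 0.5486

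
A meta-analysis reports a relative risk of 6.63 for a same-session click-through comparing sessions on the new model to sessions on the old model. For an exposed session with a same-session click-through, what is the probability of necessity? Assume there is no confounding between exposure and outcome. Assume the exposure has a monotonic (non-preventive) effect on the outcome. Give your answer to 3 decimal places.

PN ≈ 0.849

Under exogeneity and monotonicity, PN = (RR − 1) / RR = 1 − 1/RR.
PN = (6.63 − 1) / 6.63 = 5.63 / 6.63 ≈ 0.8492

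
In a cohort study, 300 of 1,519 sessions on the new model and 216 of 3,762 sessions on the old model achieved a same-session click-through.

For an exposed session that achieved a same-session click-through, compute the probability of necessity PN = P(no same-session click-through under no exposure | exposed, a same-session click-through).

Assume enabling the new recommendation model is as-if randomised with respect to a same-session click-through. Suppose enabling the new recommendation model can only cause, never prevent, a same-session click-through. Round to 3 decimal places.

p₁ = P(outcome | exposed) = 300/1519 = 0.1975
p₀ = P(outcome | unexposed) = 216/3762 = 0.057416
Under exogeneity and monotonicity, PN = (p₁ − p₀) / p₁.
PN = (0.1975 − 0.057416) / 0.1975 = 0.14008 / 0.1975 ≈ 0.7093

PN ≈ 0.709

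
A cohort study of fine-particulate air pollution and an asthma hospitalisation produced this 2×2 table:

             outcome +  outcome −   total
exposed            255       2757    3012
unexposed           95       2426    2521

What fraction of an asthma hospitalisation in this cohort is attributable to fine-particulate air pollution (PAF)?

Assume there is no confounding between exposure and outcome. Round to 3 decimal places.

PAF ≈ 0.404

p₁ = P(outcome | exposed) = 255/3012 = 0.084661
p₀ = P(outcome | unexposed) = 95/2521 = 0.037683
Exposure prevalence π = 3012/5533 = 0.54437; overall risk P(Y=1) = 0.063257.
Under exogeneity, PAF = [P(Y=1) − p₀]/P(Y=1).
PAF = (0.063257 − 0.037683) / 0.063257 ≈ 0.4043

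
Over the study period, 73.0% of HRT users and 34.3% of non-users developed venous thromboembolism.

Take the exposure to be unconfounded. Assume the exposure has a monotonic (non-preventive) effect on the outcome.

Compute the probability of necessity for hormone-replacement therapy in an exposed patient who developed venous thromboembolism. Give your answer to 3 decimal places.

PN ≈ 0.530

p₁ = 0.73, p₀ = 0.343.
Under exogeneity and monotonicity, PN = (p₁ − p₀) / p₁.
PN = (0.73 − 0.343) / 0.73 = 0.387 / 0.73 ≈ 0.5301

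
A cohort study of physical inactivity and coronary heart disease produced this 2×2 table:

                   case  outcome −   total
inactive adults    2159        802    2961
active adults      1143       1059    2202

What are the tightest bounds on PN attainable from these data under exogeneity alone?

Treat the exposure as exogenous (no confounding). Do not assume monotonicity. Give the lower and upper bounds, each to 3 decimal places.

p₁ = P(outcome | exposed) = 2159/2961 = 0.72915
p₀ = P(outcome | unexposed) = 1143/2202 = 0.51907
Under exogeneity alone the bounds on PN are max{0,(p₁−p₀)/p₁} ≤ PN ≤ min{1,(1−p₀)/p₁}.
  lower = (p₁ − p₀)/p₁ = 0.21007 / 0.72915 ≈ 0.2881
  upper = min{1, (1 − p₀)/p₁} = 0.48093 / 0.72915 ≈ 0.6596

0.288 ≤ PN ≤ 0.660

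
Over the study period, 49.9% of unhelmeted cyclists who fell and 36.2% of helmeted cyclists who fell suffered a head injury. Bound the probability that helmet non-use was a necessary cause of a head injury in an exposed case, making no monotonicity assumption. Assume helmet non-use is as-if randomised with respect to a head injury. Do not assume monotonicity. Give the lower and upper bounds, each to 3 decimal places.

0.275 ≤ PN ≤ 1.000

p₁ = 0.499, p₀ = 0.362.
Under exogeneity alone the bounds on PN are max{0,(p₁−p₀)/p₁} ≤ PN ≤ min{1,(1−p₀)/p₁}.
  lower = (p₁ − p₀)/p₁ = 0.137 / 0.499 ≈ 0.2745
  upper = min{1, (1 − p₀)/p₁} = 0.638 / 0.499 ≈ 1.2786 → capped at 1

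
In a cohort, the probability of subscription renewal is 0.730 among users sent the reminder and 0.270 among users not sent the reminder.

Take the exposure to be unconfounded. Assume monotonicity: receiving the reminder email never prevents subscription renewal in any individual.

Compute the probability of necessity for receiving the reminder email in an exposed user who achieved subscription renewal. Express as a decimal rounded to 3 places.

Let p₁ = 0.73, p₀ = 0.27.
Under exogeneity and monotonicity, PN = (p₁ − p₀) / p₁.
PN = (0.73 − 0.27) / 0.73 = 0.46 / 0.73 ≈ 0.6301

PN ≈ 0.630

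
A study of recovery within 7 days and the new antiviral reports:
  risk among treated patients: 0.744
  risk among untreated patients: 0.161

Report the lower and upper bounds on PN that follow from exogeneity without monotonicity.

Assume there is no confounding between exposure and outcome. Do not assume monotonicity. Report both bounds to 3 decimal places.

0.784 ≤ PN ≤ 1.000

Let p₁ = 0.744, p₀ = 0.161.
Under exogeneity alone the bounds on PN are max{0,(p₁−p₀)/p₁} ≤ PN ≤ min{1,(1−p₀)/p₁}.
  lower = (p₁ − p₀)/p₁ = 0.583 / 0.744 ≈ 0.7836
  upper = min{1, (1 − p₀)/p₁} = 0.839 / 0.744 ≈ 1.1277 → capped at 1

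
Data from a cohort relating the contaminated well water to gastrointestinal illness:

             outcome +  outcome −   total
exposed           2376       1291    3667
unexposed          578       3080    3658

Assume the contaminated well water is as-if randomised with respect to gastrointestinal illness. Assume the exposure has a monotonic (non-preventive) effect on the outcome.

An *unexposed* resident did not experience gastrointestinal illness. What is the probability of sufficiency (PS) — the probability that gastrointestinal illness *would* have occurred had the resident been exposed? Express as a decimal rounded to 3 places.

p₁ = P(outcome | exposed) = 2376/3667 = 0.64794
p₀ = P(outcome | unexposed) = 578/3658 = 0.15801
Under exogeneity and monotonicity, PS = (p₁ − p₀)/(1 − p₀).
PS = (0.64794 − 0.15801) / 0.84199 ≈ 0.5819

PS ≈ 0.582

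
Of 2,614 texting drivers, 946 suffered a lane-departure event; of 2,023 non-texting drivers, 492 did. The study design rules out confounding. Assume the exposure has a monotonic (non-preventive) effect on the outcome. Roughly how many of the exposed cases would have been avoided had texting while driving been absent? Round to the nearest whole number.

p₁ = P(outcome | exposed) = 946/2614 = 0.3619
p₀ = P(outcome | unexposed) = 492/2023 = 0.2432
PN = (p₁ − p₀)/p₁ = (0.3619 − 0.2432) / 0.3619 ≈ 0.32798.
Attributable cases ≈ PN × (exposed cases) = 0.32798 × 946 ≈ 310.27.

about 310 cases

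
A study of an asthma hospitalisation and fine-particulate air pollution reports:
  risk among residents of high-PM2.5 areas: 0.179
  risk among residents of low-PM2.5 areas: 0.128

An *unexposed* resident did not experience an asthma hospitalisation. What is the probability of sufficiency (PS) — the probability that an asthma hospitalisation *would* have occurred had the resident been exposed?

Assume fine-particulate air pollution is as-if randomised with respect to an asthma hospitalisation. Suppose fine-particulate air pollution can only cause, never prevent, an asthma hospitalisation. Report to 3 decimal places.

PS ≈ 0.058

Let p₁ = 0.179, p₀ = 0.128.
Under exogeneity and monotonicity, PS = (p₁ − p₀) / (1 − p₀).
PS = (0.179 − 0.128) / (1 − 0.128) = 0.051 / 0.872 ≈ 0.0585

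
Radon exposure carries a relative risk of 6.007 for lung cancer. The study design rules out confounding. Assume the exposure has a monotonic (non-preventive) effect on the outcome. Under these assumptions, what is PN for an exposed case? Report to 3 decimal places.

PN ≈ 0.834

Under exogeneity and monotonicity, PN = (RR − 1) / RR = 1 − 1/RR.
PN = (6.007 − 1) / 6.007 = 5.007 / 6.007 ≈ 0.8335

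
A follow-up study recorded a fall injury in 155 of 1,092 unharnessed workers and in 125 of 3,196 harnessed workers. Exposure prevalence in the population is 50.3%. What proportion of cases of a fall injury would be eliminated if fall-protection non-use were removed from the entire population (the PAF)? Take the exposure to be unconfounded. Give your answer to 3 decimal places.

p₁ = P(outcome | exposed) = 155/1092 = 0.14194
p₀ = P(outcome | unexposed) = 125/3196 = 0.039111
Overall risk P(Y=1) = π·p₁ + (1−π)·p₀ = 0.503×0.14194 + 0.497×0.039111 = 0.090835.
Under exogeneity, PAF = [P(Y=1) − p₀] / P(Y=1).
PAF = (0.090835 − 0.039111) / 0.090835 ≈ 0.5694

PAF ≈ 0.569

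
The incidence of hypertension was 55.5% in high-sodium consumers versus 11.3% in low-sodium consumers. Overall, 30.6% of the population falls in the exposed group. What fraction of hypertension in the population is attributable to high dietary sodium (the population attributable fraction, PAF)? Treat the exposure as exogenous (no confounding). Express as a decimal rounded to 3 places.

PAF ≈ 0.545

p₁ = 0.555, p₀ = 0.113.
Overall risk P(Y=1) = π·p₁ + (1−π)·p₀ = 0.306×0.555 + 0.694×0.113 = 0.24825.
Under exogeneity, PAF = [P(Y=1) − p₀] / P(Y=1).
PAF = (0.24825 − 0.113) / 0.24825 ≈ 0.5448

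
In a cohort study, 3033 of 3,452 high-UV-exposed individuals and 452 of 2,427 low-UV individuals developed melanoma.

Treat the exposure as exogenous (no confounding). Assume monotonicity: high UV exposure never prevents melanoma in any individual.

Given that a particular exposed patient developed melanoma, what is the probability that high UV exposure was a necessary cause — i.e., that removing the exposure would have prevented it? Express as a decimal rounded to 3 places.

p₁ = P(outcome | exposed) = 3033/3452 = 0.87862
p₀ = P(outcome | unexposed) = 452/2427 = 0.18624
Under exogeneity and monotonicity, PN = (p₁ − p₀) / p₁.
PN = (0.87862 − 0.18624) / 0.87862 = 0.69238 / 0.87862 ≈ 0.7880

PN ≈ 0.788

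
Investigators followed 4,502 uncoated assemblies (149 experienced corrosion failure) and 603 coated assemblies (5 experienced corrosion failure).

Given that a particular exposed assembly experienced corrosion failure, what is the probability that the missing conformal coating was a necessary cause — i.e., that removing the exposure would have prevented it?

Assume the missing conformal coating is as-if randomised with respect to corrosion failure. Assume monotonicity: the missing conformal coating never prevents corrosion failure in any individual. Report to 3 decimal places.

p₁ = P(outcome | exposed) = 149/4502 = 0.033096
p₀ = P(outcome | unexposed) = 5/603 = 0.0082919
Under exogeneity and monotonicity, PN = (p₁ − p₀) / p₁.
PN = (0.033096 − 0.0082919) / 0.033096 = 0.024805 / 0.033096 ≈ 0.7495

PN ≈ 0.749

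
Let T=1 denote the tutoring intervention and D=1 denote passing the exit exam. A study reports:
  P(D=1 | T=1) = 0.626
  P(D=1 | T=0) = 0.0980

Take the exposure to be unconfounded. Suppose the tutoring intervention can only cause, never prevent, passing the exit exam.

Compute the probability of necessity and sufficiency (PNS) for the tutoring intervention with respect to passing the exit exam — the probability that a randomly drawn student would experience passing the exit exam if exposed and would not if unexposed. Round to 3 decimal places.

Let p₁ = 0.626, p₀ = 0.098.
Under exogeneity and monotonicity, PNS = p₁ − p₀.
PNS = 0.626 − 0.098 = 0.528

PNS ≈ 0.528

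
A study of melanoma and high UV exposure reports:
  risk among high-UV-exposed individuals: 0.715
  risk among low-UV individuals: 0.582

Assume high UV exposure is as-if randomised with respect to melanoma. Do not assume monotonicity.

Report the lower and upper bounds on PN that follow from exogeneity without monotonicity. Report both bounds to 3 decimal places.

0.186 ≤ PN ≤ 0.585

Let p₁ = 0.715, p₀ = 0.582.
Under exogeneity alone the bounds on PN are max{0,(p₁−p₀)/p₁} ≤ PN ≤ min{1,(1−p₀)/p₁}.
  lower = (p₁ − p₀)/p₁ = 0.133 / 0.715 ≈ 0.1860
  upper = min{1, (1 − p₀)/p₁} = 0.418 / 0.715 ≈ 0.5846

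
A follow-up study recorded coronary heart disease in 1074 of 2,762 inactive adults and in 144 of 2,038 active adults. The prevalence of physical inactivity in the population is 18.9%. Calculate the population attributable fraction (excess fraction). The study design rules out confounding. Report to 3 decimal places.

PAF ≈ 0.460

p₁ = P(outcome | exposed) = 1074/2762 = 0.38885
p₀ = P(outcome | unexposed) = 144/2038 = 0.070658
Overall risk P(Y=1) = π·p₁ + (1−π)·p₀ = 0.189×0.38885 + 0.811×0.070658 = 0.1308.
Under exogeneity, PAF = [P(Y=1) − p₀] / P(Y=1).
PAF = (0.1308 − 0.070658) / 0.1308 ≈ 0.4598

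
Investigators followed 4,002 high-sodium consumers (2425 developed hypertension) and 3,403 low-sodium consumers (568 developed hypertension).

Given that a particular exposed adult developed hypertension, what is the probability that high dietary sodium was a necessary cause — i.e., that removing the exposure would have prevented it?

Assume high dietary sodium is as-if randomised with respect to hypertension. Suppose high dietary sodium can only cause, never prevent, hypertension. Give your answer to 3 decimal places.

p₁ = P(outcome | exposed) = 2425/4002 = 0.60595
p₀ = P(outcome | unexposed) = 568/3403 = 0.16691
Under exogeneity and monotonicity, PN = (p₁ − p₀) / p₁.
PN = (0.60595 − 0.16691) / 0.60595 = 0.43904 / 0.60595 ≈ 0.7245

PN ≈ 0.725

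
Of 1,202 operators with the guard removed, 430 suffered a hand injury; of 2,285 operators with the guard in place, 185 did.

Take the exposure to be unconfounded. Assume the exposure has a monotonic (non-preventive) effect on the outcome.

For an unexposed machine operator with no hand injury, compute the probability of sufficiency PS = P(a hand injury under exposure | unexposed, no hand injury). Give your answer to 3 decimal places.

PS ≈ 0.301

p₁ = P(outcome | exposed) = 430/1202 = 0.35774
p₀ = P(outcome | unexposed) = 185/2285 = 0.080963
Under exogeneity and monotonicity, PS = (p₁ − p₀) / (1 − p₀).
PS = (0.35774 − 0.080963) / (1 − 0.080963) = 0.27677 / 0.91904 ≈ 0.3012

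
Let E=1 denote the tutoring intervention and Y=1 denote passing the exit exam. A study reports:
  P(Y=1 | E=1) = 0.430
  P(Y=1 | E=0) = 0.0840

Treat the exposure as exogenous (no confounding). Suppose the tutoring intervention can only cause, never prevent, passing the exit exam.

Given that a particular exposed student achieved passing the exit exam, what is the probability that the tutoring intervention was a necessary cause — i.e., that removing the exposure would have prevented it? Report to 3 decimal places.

Let p₁ = 0.43, p₀ = 0.084.
Under exogeneity and monotonicity, PN = (p₁ − p₀) / p₁.
PN = (0.43 − 0.084) / 0.43 = 0.346 / 0.43 ≈ 0.8047

PN ≈ 0.805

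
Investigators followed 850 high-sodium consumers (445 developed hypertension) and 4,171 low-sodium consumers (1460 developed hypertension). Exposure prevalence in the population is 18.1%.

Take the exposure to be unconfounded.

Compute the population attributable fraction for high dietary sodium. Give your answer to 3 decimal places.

PAF ≈ 0.082

p₁ = P(outcome | exposed) = 445/850 = 0.52353
p₀ = P(outcome | unexposed) = 1460/4171 = 0.35004
Overall risk P(Y=1) = π·p₁ + (1−π)·p₀ = 0.181×0.52353 + 0.819×0.35004 = 0.38144.
Under exogeneity, PAF = [P(Y=1) − p₀] / P(Y=1).
PAF = (0.38144 − 0.35004) / 0.38144 ≈ 0.0823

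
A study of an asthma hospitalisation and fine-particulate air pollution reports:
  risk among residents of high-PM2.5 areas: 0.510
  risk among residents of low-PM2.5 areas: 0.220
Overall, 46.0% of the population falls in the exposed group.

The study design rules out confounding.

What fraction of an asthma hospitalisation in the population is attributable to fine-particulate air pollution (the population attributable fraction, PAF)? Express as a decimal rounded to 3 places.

PAF ≈ 0.377

Let p₁ = 0.51, p₀ = 0.22.
Overall risk P(Y=1) = π·p₁ + (1−π)·p₀ = 0.46×0.51 + 0.54×0.22 = 0.3534.
Under exogeneity, PAF = [P(Y=1) − p₀] / P(Y=1).
PAF = (0.3534 − 0.22) / 0.3534 ≈ 0.3775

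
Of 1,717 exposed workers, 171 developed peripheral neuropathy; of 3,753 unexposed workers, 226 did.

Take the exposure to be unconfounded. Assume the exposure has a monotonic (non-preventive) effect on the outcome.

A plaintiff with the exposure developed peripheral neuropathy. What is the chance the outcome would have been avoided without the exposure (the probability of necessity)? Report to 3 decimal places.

PN ≈ 0.395

p₁ = P(outcome | exposed) = 171/1717 = 0.099592
p₀ = P(outcome | unexposed) = 226/3753 = 0.060218
Under exogeneity and monotonicity, PN = (p₁ − p₀) / p₁.
PN = (0.099592 − 0.060218) / 0.099592 = 0.039374 / 0.099592 ≈ 0.3953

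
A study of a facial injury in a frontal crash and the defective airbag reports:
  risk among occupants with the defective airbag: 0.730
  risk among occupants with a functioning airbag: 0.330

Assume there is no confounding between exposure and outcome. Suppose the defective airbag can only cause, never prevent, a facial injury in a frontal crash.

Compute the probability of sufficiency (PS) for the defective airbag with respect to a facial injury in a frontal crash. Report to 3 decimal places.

PS ≈ 0.597

Let p₁ = 0.73, p₀ = 0.33.
Under exogeneity and monotonicity, PS = (p₁ − p₀) / (1 − p₀).
PS = (0.73 − 0.33) / (1 − 0.33) = 0.4 / 0.67 ≈ 0.5970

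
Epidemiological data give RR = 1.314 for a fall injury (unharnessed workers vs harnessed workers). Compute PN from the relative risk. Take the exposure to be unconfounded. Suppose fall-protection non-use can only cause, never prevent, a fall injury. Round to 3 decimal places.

PN ≈ 0.239

Under exogeneity and monotonicity, PN = (RR − 1) / RR = 1 − 1/RR.
PN = (1.314 − 1) / 1.314 = 0.314 / 1.314 ≈ 0.2390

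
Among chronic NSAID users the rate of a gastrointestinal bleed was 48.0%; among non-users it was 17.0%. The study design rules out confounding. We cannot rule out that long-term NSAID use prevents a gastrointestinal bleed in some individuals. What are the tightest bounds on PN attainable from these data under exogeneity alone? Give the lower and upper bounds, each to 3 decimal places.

p₁ = 0.48, p₀ = 0.17.
Under exogeneity alone the bounds on PN are max{0,(p₁−p₀)/p₁} ≤ PN ≤ min{1,(1−p₀)/p₁}.
  lower = (p₁ − p₀)/p₁ = 0.31 / 0.48 ≈ 0.6458
  upper = min{1, (1 − p₀)/p₁} = 0.83 / 0.48 ≈ 1.7292 → capped at 1

0.646 ≤ PN ≤ 1.000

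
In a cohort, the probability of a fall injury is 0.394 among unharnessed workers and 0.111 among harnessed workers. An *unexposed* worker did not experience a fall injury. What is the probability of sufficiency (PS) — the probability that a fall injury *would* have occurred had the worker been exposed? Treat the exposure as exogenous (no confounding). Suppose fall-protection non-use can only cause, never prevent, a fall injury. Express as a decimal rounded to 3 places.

PS ≈ 0.318

Let p₁ = 0.394, p₀ = 0.111.
Under exogeneity and monotonicity, PS = (p₁ − p₀) / (1 − p₀).
PS = (0.394 − 0.111) / (1 − 0.111) = 0.283 / 0.889 ≈ 0.3183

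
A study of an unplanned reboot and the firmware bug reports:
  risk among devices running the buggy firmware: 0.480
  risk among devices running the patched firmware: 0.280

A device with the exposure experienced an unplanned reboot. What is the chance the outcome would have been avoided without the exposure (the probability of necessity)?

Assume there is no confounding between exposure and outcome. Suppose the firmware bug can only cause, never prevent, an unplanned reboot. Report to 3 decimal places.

Let p₁ = 0.48, p₀ = 0.28.
Under exogeneity and monotonicity, PN = (p₁ − p₀) / p₁.
PN = (0.48 − 0.28) / 0.48 = 0.2 / 0.48 ≈ 0.4167

PN ≈ 0.417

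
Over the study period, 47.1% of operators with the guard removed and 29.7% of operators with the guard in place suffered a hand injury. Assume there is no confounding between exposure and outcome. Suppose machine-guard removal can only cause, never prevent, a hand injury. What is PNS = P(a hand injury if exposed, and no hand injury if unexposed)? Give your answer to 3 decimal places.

p₁ = 0.471, p₀ = 0.297.
Under exogeneity and monotonicity, PNS = p₁ − p₀.
PNS = 0.471 − 0.297 = 0.174

PNS ≈ 0.174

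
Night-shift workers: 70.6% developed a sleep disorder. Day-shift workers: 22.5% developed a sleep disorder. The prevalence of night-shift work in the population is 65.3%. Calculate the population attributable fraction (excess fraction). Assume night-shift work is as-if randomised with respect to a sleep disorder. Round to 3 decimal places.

PAF ≈ 0.583

p₁ = 0.706, p₀ = 0.225.
Overall risk P(Y=1) = π·p₁ + (1−π)·p₀ = 0.653×0.706 + 0.347×0.225 = 0.53909.
Under exogeneity, PAF = [P(Y=1) − p₀] / P(Y=1).
PAF = (0.53909 − 0.225) / 0.53909 ≈ 0.5826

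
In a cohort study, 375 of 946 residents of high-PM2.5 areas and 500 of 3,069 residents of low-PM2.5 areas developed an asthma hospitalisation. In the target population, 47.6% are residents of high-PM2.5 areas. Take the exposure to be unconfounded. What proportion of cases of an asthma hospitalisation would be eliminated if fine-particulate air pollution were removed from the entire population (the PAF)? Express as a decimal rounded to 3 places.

PAF ≈ 0.406

p₁ = P(outcome | exposed) = 375/946 = 0.39641
p₀ = P(outcome | unexposed) = 500/3069 = 0.16292
Overall risk P(Y=1) = π·p₁ + (1−π)·p₀ = 0.476×0.39641 + 0.524×0.16292 = 0.27406.
Under exogeneity, PAF = [P(Y=1) − p₀] / P(Y=1).
PAF = (0.27406 − 0.16292) / 0.27406 ≈ 0.4055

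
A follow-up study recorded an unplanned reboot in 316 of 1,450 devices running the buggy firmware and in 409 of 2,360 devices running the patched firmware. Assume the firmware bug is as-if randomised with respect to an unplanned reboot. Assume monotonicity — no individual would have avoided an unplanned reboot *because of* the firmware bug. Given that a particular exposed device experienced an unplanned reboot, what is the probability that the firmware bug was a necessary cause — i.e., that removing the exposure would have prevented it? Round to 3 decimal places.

p₁ = P(outcome | exposed) = 316/1450 = 0.21793
p₀ = P(outcome | unexposed) = 409/2360 = 0.17331
Under exogeneity and monotonicity, PN = (p₁ − p₀) / p₁.
PN = (0.21793 − 0.17331) / 0.21793 = 0.044626 / 0.21793 ≈ 0.2048

PN ≈ 0.205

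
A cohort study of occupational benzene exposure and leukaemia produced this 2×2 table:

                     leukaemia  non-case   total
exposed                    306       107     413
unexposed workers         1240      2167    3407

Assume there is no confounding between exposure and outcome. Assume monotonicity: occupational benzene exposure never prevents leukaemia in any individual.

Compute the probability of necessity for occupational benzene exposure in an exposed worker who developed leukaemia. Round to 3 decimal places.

p₁ = P(outcome | exposed) = 306/413 = 0.74092
p₀ = P(outcome | unexposed) = 1240/3407 = 0.36396
Under exogeneity and monotonicity, PN = (p₁ − p₀)/p₁.
PN = (0.74092 − 0.36396) / 0.74092 ≈ 0.5088

PN ≈ 0.509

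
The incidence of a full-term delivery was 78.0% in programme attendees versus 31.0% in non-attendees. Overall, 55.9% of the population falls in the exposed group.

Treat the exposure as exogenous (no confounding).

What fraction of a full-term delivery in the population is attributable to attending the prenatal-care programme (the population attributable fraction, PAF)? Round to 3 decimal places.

PAF ≈ 0.459

p₁ = 0.78, p₀ = 0.31.
Overall risk P(Y=1) = π·p₁ + (1−π)·p₀ = 0.559×0.78 + 0.441×0.31 = 0.57273.
Under exogeneity, PAF = [P(Y=1) − p₀] / P(Y=1).
PAF = (0.57273 − 0.31) / 0.57273 ≈ 0.4587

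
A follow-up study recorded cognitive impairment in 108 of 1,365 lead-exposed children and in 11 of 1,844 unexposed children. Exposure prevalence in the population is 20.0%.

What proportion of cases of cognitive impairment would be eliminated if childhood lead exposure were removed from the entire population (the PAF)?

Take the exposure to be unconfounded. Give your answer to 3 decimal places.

p₁ = P(outcome | exposed) = 108/1365 = 0.079121
p₀ = P(outcome | unexposed) = 11/1844 = 0.0059653
Overall risk P(Y=1) = π·p₁ + (1−π)·p₀ = 0.2×0.079121 + 0.8×0.0059653 = 0.020596.
Under exogeneity, PAF = [P(Y=1) − p₀] / P(Y=1).
PAF = (0.020596 − 0.0059653) / 0.020596 ≈ 0.7104

PAF ≈ 0.710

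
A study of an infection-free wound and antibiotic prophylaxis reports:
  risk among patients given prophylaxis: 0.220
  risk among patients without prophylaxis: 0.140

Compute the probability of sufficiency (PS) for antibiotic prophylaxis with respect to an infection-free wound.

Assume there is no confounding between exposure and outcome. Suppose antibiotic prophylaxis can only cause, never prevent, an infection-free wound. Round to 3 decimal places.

Let p₁ = 0.22, p₀ = 0.14.
Under exogeneity and monotonicity, PS = (p₁ − p₀) / (1 − p₀).
PS = (0.22 − 0.14) / (1 − 0.14) = 0.08 / 0.86 ≈ 0.0930

PS ≈ 0.093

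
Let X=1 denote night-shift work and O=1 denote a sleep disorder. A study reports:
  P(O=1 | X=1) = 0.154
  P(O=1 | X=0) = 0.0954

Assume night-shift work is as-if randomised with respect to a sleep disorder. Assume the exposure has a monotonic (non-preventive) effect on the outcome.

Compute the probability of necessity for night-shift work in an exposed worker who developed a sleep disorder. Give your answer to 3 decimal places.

Let p₁ = 0.154, p₀ = 0.0954.
Under exogeneity and monotonicity, PN = (p₁ − p₀) / p₁.
PN = (0.154 − 0.0954) / 0.154 = 0.0586 / 0.154 ≈ 0.3805

PN ≈ 0.381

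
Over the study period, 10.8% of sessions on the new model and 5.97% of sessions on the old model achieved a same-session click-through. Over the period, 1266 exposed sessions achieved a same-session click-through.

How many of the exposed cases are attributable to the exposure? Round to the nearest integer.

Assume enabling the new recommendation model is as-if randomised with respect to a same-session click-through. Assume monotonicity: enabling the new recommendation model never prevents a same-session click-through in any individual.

about 566 cases

p₁ = 0.108, p₀ = 0.0597.
PN = (p₁ − p₀)/p₁ = (0.108 − 0.0597) / 0.108 ≈ 0.44722.
Attributable cases ≈ PN × (exposed cases) = 0.44722 × 1266 ≈ 566.18.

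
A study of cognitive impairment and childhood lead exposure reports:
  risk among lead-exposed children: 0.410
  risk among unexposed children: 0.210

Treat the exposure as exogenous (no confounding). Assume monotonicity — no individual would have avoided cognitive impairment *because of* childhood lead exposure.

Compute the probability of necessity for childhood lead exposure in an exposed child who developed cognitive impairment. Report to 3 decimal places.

Let p₁ = 0.41, p₀ = 0.21.
Under exogeneity and monotonicity, PN = (p₁ − p₀) / p₁.
PN = (0.41 − 0.21) / 0.41 = 0.2 / 0.41 ≈ 0.4878

PN ≈ 0.488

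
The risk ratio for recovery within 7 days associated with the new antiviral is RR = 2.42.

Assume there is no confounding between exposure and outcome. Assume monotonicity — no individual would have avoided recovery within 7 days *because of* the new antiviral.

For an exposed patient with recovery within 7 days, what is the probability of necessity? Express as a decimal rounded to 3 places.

Under exogeneity and monotonicity, PN = (RR − 1) / RR = 1 − 1/RR.
PN = (2.42 − 1) / 2.42 = 1.42 / 2.42 ≈ 0.5868

PN ≈ 0.587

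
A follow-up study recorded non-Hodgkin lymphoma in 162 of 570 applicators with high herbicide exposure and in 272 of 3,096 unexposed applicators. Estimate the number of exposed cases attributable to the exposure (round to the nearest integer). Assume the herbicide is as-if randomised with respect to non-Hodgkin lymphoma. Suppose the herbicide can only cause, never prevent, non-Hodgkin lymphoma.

about 112 cases

p₁ = P(outcome | exposed) = 162/570 = 0.28421
p₀ = P(outcome | unexposed) = 272/3096 = 0.087855
PN = (p₁ − p₀)/p₁ = (0.28421 − 0.087855) / 0.28421 ≈ 0.69088.
Attributable cases ≈ PN × (exposed cases) = 0.69088 × 162 ≈ 111.92.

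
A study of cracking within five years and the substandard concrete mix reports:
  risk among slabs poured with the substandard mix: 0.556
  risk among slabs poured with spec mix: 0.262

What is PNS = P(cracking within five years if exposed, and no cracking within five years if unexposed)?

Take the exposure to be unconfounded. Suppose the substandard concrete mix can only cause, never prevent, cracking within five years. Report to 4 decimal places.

PNS ≈ 0.2940

Let p₁ = 0.556, p₀ = 0.262.
Under exogeneity and monotonicity, PNS = p₁ − p₀.
PNS = 0.556 − 0.262 = 0.294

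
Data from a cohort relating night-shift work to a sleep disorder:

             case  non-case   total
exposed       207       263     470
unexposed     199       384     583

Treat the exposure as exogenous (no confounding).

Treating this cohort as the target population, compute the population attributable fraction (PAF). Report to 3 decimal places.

PAF ≈ 0.115

p₁ = P(outcome | exposed) = 207/470 = 0.44043
p₀ = P(outcome | unexposed) = 199/583 = 0.34134
Exposure prevalence π = 470/1053 = 0.44634; overall risk P(Y=1) = 0.38557.
Under exogeneity, PAF = [P(Y=1) − p₀]/P(Y=1).
PAF = (0.38557 − 0.34134) / 0.38557 ≈ 0.1147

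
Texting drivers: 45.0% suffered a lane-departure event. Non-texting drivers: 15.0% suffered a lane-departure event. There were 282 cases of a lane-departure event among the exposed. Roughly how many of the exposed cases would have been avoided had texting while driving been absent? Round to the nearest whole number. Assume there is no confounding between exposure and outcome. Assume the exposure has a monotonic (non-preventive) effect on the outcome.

about 188 cases

p₁ = 0.45, p₀ = 0.15.
PN = (p₁ − p₀)/p₁ = (0.45 − 0.15) / 0.45 ≈ 0.66667.
Attributable cases ≈ PN × (exposed cases) = 0.66667 × 282 ≈ 188.00.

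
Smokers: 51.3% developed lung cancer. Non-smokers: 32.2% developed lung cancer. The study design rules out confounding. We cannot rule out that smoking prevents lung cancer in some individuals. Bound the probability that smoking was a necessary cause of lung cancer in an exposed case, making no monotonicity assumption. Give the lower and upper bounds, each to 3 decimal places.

0.372 ≤ PN ≤ 1.000

p₁ = 0.513, p₀ = 0.322.
Under exogeneity alone the bounds on PN are max{0,(p₁−p₀)/p₁} ≤ PN ≤ min{1,(1−p₀)/p₁}.
  lower = (p₁ − p₀)/p₁ = 0.191 / 0.513 ≈ 0.3723
  upper = min{1, (1 − p₀)/p₁} = 0.678 / 0.513 ≈ 1.3216 → capped at 1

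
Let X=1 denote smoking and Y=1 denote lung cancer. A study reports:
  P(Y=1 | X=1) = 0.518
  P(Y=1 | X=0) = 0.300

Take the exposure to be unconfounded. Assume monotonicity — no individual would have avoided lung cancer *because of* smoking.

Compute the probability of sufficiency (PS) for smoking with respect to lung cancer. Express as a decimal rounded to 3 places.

Let p₁ = 0.518, p₀ = 0.3.
Under exogeneity and monotonicity, PS = (p₁ − p₀) / (1 − p₀).
PS = (0.518 − 0.3) / (1 − 0.3) = 0.218 / 0.7 ≈ 0.3114

PS ≈ 0.311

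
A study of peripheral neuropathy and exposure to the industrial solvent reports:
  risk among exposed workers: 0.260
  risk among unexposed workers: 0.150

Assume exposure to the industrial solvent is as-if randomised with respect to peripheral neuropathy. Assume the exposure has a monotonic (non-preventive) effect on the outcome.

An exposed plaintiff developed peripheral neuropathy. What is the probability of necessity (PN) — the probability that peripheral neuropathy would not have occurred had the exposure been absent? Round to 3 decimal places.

PN ≈ 0.423

Let p₁ = 0.26, p₀ = 0.15.
Under exogeneity and monotonicity, PN = (p₁ − p₀) / p₁.
PN = (0.26 − 0.15) / 0.26 = 0.11 / 0.26 ≈ 0.4231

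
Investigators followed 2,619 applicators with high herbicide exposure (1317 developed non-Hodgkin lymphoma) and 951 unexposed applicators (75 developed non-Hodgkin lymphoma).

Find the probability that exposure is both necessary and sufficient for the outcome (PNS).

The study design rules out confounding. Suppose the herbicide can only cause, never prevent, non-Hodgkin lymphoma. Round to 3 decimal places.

PNS ≈ 0.424

p₁ = P(outcome | exposed) = 1317/2619 = 0.50286
p₀ = P(outcome | unexposed) = 75/951 = 0.078864
Under exogeneity and monotonicity, PNS = p₁ − p₀.
PNS = 0.50286 − 0.078864 = 0.424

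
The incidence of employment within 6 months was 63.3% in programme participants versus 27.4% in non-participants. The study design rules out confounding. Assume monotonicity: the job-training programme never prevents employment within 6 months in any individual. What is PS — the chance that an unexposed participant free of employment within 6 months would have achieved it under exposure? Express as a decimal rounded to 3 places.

p₁ = 0.633, p₀ = 0.274.
Under exogeneity and monotonicity, PS = (p₁ − p₀) / (1 − p₀).
PS = (0.633 − 0.274) / (1 − 0.274) = 0.359 / 0.726 ≈ 0.4945

PS ≈ 0.494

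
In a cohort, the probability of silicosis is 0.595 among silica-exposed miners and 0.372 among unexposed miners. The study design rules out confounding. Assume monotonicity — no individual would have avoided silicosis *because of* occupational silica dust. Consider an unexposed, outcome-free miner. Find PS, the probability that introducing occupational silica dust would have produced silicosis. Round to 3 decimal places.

PS ≈ 0.355

Let p₁ = 0.595, p₀ = 0.372.
Under exogeneity and monotonicity, PS = (p₁ − p₀) / (1 − p₀).
PS = (0.595 − 0.372) / (1 − 0.372) = 0.223 / 0.628 ≈ 0.3551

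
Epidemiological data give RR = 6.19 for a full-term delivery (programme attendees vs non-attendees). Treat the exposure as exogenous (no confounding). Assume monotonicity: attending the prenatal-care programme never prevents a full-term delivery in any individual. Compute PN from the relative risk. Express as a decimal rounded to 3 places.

Under exogeneity and monotonicity, PN = (RR − 1) / RR = 1 − 1/RR.
PN = (6.19 − 1) / 6.19 = 5.19 / 6.19 ≈ 0.8384

PN ≈ 0.838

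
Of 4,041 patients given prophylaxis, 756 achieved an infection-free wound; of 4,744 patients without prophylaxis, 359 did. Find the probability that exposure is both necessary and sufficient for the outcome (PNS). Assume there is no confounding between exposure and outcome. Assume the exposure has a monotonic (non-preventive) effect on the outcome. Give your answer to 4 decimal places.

PNS ≈ 0.1114

p₁ = P(outcome | exposed) = 756/4041 = 0.18708
p₀ = P(outcome | unexposed) = 359/4744 = 0.075675
Under exogeneity and monotonicity, PNS = p₁ − p₀.
PNS = 0.18708 − 0.075675 = 0.11141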